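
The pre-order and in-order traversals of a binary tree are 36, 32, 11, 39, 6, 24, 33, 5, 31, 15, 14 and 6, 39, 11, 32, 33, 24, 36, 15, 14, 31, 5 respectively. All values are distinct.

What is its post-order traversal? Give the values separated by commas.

6, 39, 11, 33, 24, 32, 14, 15, 31, 5, 36

The first element of pre-order is the root; it splits in-order into left and right subtrees.
Root 36: left subtree has 6 nodes {6, 39, 11, 32, 33, 24}, right has 4 {15, 14, 31, 5}.
  Root 32: left subtree has 3 nodes {6, 39, 11}, right has 2 {33, 24}.
    Root 11: left subtree has 2 nodes {6, 39}, right has 0 { }.
      Root 39: left subtree has 1 node {6}, right has 0 { }.
    Root 24: left subtree has 1 node {33}, right has 0 { }.
  Root 5: left subtree has 3 nodes {15, 14, 31}, right has 0 { }.
    Root 31: left subtree has 2 nodes {15, 14}, right has 0 { }.
      Root 15: left subtree has 0 nodes { }, right has 1 {14}.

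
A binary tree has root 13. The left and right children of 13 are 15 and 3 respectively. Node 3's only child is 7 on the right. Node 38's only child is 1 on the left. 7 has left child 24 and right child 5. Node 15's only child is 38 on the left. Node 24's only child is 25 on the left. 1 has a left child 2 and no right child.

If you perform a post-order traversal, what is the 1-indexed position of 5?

Post-order visits the left subtree, then the right subtree, then the node.
At 13: go left to 15.
  At 15: go left to 38.
    At 38: go left to 1.
      At 1: go left to 2.
        2 is a leaf — visit 2.
      At 1: no right child.
      Visit 1.
    At 38: no right child.
    Visit 38.
  At 15: no right child.
  Visit 15.
At 13: go right to 3.
  At 3: no left child.
  At 3: go right to 7.
    At 7: go left to 24.
      At 24: go left to 25.
        25 is a leaf — visit 25.
      At 24: no right child.
      Visit 24.
    At 7: go right to 5.
      5 is a leaf — visit 5.
    Visit 7.
  Visit 3.
Visit 13.
Full post-order sequence: 2, 1, 38, 15, 25, 24, 5, 7, 3, 13.

7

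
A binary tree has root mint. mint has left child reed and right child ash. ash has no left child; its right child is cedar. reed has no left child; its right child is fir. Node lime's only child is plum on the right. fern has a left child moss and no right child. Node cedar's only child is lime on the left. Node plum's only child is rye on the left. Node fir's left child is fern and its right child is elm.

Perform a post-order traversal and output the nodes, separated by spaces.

Post-order visits the left subtree, then the right subtree, then the node.
At mint: go left to reed.
  At reed: no left child.
  At reed: go right to fir.
    At fir: go left to fern.
      At fern: go left to moss.
        moss is a leaf — visit moss.
      At fern: no right child.
      Visit fern.
    At fir: go right to elm.
      elm is a leaf — visit elm.
    Visit fir.
  Visit reed.
At mint: go right to ash.
  At ash: no left child.
  At ash: go right to cedar.
    At cedar: go left to lime.
      At lime: no left child.
      At lime: go right to plum.
        At plum: go left to rye.
          rye is a leaf — visit rye.
        At plum: no right child.
        Visit plum.
      Visit lime.
    At cedar: no right child.
    Visit cedar.
  Visit ash.
Visit mint.

moss fern elm fir reed rye plum lime cedar ash mint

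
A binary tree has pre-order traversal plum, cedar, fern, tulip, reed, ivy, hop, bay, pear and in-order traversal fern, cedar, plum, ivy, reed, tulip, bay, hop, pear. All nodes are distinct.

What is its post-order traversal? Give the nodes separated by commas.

The first element of pre-order is the root; it splits in-order into left and right subtrees.
Root plum: left subtree has 2 nodes {fern, cedar}, right has 6 {ivy, reed, tulip, bay, hop, pear}.
  Root cedar: left subtree has 1 node {fern}, right has 0 { }.
  Root tulip: left subtree has 2 nodes {ivy, reed}, right has 3 {bay, hop, pear}.
    Root reed: left subtree has 1 node {ivy}, right has 0 { }.
    Root hop: left subtree has 1 node {bay}, right has 1 {pear}.

fern, cedar, ivy, reed, bay, pear, hop, tulip, plum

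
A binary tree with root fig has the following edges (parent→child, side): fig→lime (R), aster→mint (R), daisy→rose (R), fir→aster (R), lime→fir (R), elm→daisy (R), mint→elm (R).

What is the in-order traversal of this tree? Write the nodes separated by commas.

fig, lime, fir, aster, mint, elm, daisy, rose

In-order visits the left subtree, then the node, then the right subtree.
At fig: no left child.
Visit fig.
At fig: go right to lime.
  At lime: no left child.
  Visit lime.
  At lime: go right to fir.
    At fir: no left child.
    Visit fir.
    At fir: go right to aster.
      At aster: no left child.
      Visit aster.
      At aster: go right to mint.
        At mint: no left child.
        Visit mint.
        At mint: go right to elm.
          At elm: no left child.
          Visit elm.
          At elm: go right to daisy.
            At daisy: no left child.
            Visit daisy.
            At daisy: go right to rose.
              rose is a leaf — visit rose.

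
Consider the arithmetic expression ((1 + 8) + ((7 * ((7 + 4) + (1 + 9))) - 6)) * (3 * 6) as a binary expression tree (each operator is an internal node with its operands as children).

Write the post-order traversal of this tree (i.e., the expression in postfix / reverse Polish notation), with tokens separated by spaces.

1 8 + 7 7 4 + 1 9 + + * 6 - + 3 6 * *

Post-order on an expression tree gives postfix notation: for each operator, emit left operand, right operand, then the operator.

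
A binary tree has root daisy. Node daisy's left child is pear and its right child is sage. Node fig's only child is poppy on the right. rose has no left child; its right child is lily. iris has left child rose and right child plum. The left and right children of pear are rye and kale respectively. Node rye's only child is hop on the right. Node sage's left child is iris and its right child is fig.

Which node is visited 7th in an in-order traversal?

lily

In-order visits the left subtree, then the node, then the right subtree.
At daisy: go left to pear.
  At pear: go left to rye.
    At rye: no left child.
    Visit rye.
    At rye: go right to hop.
      hop is a leaf — visit hop.
  Visit pear.
  At pear: go right to kale.
    kale is a leaf — visit kale.
Visit daisy.
At daisy: go right to sage.
  At sage: go left to iris.
    At iris: go left to rose.
      At rose: no left child.
      Visit rose.
      At rose: go right to lily.
        lily is a leaf — visit lily.
    Visit iris.
    At iris: go right to plum.
      plum is a leaf — visit plum.
  Visit sage.
  At sage: go right to fig.
    At fig: no left child.
    Visit fig.
    At fig: go right to poppy.
      poppy is a leaf — visit poppy.
Full in-order sequence: rye, hop, pear, kale, daisy, rose, lily, iris, plum, sage, fig, poppy.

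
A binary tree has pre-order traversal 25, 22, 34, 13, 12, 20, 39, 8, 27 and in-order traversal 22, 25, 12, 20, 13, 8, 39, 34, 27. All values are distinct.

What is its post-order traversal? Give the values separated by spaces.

The first element of pre-order is the root; it splits in-order into left and right subtrees.
Root 25: left subtree has 1 node {22}, right has 7 {12, 20, 13, 8, 39, 34, 27}.
  Root 34: left subtree has 5 nodes {12, 20, 13, 8, 39}, right has 1 {27}.
    Root 13: left subtree has 2 nodes {12, 20}, right has 2 {8, 39}.
      Root 12: left subtree has 0 nodes { }, right has 1 {20}.
      Root 39: left subtree has 1 node {8}, right has 0 { }.

22 20 12 8 39 13 27 34 25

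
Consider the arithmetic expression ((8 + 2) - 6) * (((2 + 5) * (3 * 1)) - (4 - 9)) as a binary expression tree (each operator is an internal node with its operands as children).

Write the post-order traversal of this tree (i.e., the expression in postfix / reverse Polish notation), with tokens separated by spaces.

Post-order on an expression tree gives postfix notation: for each operator, emit left operand, right operand, then the operator.

8 2 + 6 - 2 5 + 3 1 * * 4 9 - - *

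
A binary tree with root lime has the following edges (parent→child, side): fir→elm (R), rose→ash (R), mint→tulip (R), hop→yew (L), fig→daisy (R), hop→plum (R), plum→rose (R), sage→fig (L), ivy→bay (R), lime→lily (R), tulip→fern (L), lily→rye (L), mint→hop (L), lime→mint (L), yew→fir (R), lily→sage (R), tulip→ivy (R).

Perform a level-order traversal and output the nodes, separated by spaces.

Level-order visits nodes level by level from the root, left to right within each level.
Level 0: lime
Level 1: mint, lily
Level 2: hop, tulip, rye, sage
Level 3: yew, plum, fern, ivy, fig
Level 4: fir, rose, bay, daisy
Level 5: elm, ash

lime mint lily hop tulip rye sage yew plum fern ivy fig fir rose bay daisy elm ash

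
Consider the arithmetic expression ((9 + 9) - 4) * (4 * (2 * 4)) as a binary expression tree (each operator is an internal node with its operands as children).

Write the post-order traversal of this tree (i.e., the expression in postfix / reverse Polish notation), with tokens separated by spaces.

Post-order on an expression tree gives postfix notation: for each operator, emit left operand, right operand, then the operator.

9 9 + 4 - 4 2 4 * * *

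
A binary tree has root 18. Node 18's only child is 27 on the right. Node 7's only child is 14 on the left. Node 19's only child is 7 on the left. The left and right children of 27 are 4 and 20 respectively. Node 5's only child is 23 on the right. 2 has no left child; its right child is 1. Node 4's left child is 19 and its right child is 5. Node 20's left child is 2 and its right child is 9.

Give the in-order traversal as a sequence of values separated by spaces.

In-order visits the left subtree, then the node, then the right subtree.
At 18: no left child.
Visit 18.
At 18: go right to 27.
  At 27: go left to 4.
    At 4: go left to 19.
      At 19: go left to 7.
        At 7: go left to 14.
          14 is a leaf — visit 14.
        Visit 7.
        At 7: no right child.
      Visit 19.
      At 19: no right child.
    Visit 4.
    At 4: go right to 5.
      At 5: no left child.
      Visit 5.
      At 5: go right to 23.
        23 is a leaf — visit 23.
  Visit 27.
  At 27: go right to 20.
    At 20: go left to 2.
      At 2: no left child.
      Visit 2.
      At 2: go right to 1.
        1 is a leaf — visit 1.
    Visit 20.
    At 20: go right to 9.
      9 is a leaf — visit 9.

18 14 7 19 4 5 23 27 2 1 20 9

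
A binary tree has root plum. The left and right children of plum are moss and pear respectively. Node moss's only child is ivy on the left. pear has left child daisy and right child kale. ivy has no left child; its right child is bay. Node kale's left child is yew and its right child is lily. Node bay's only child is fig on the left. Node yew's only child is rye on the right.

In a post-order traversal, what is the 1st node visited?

fig

Post-order visits the left subtree, then the right subtree, then the node.
At plum: go left to moss.
  At moss: go left to ivy.
    At ivy: no left child.
    At ivy: go right to bay.
      At bay: go left to fig.
        fig is a leaf — visit fig.
      At bay: no right child.
      Visit bay.
    Visit ivy.
  At moss: no right child.
  Visit moss.
At plum: go right to pear.
  At pear: go left to daisy.
    daisy is a leaf — visit daisy.
  At pear: go right to kale.
    At kale: go left to yew.
      At yew: no left child.
      At yew: go right to rye.
        rye is a leaf — visit rye.
      Visit yew.
    At kale: go right to lily.
      lily is a leaf — visit lily.
    Visit kale.
  Visit pear.
Visit plum.
Full post-order sequence: fig, bay, ivy, moss, daisy, rye, yew, lily, kale, pear, plum.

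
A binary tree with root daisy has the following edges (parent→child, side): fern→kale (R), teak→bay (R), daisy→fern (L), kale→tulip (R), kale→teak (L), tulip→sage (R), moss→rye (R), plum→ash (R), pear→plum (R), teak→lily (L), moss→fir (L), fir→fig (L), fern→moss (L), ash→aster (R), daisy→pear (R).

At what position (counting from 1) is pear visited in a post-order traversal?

15

Post-order visits the left subtree, then the right subtree, then the node.
At daisy: go left to fern.
  At fern: go left to moss.
    At moss: go left to fir.
      At fir: go left to fig.
        fig is a leaf — visit fig.
      At fir: no right child.
      Visit fir.
    At moss: go right to rye.
      rye is a leaf — visit rye.
    Visit moss.
  At fern: go right to kale.
    At kale: go left to teak.
      At teak: go left to lily.
        lily is a leaf — visit lily.
      At teak: go right to bay.
        bay is a leaf — visit bay.
      Visit teak.
    At kale: go right to tulip.
      At tulip: no left child.
      At tulip: go right to sage.
        sage is a leaf — visit sage.
      Visit tulip.
    Visit kale.
  Visit fern.
At daisy: go right to pear.
  At pear: no left child.
  At pear: go right to plum.
    At plum: no left child.
    At plum: go right to ash.
      At ash: no left child.
      At ash: go right to aster.
        aster is a leaf — visit aster.
      Visit ash.
    Visit plum.
  Visit pear.
Visit daisy.
Full post-order sequence: fig, fir, rye, moss, lily, bay, teak, sage, tulip, kale, fern, aster, ash, plum, pear, daisy.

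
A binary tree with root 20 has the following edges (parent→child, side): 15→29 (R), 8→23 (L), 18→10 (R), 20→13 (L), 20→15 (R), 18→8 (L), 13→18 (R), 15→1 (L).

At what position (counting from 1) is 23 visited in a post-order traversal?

Post-order visits the left subtree, then the right subtree, then the node.
At 20: go left to 13.
  At 13: no left child.
  At 13: go right to 18.
    At 18: go left to 8.
      At 8: go left to 23.
        23 is a leaf — visit 23.
      At 8: no right child.
      Visit 8.
    At 18: go right to 10.
      10 is a leaf — visit 10.
    Visit 18.
  Visit 13.
At 20: go right to 15.
  At 15: go left to 1.
    1 is a leaf — visit 1.
  At 15: go right to 29.
    29 is a leaf — visit 29.
  Visit 15.
Visit 20.
Full post-order sequence: 23, 8, 10, 18, 13, 1, 29, 15, 20.

1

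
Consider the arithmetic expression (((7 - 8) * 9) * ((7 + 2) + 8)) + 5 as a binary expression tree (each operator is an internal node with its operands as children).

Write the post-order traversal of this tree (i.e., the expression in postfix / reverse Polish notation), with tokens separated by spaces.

7 8 - 9 * 7 2 + 8 + * 5 +

Post-order on an expression tree gives postfix notation: for each operator, emit left operand, right operand, then the operator.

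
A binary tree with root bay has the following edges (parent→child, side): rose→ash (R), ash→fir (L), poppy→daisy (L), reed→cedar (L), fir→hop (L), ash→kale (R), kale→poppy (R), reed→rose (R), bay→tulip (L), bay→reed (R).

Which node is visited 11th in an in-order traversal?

poppy

In-order visits the left subtree, then the node, then the right subtree.
At bay: go left to tulip.
  tulip is a leaf — visit tulip.
Visit bay.
At bay: go right to reed.
  At reed: go left to cedar.
    cedar is a leaf — visit cedar.
  Visit reed.
  At reed: go right to rose.
    At rose: no left child.
    Visit rose.
    At rose: go right to ash.
      At ash: go left to fir.
        At fir: go left to hop.
          hop is a leaf — visit hop.
        Visit fir.
        At fir: no right child.
      Visit ash.
      At ash: go right to kale.
        At kale: no left child.
        Visit kale.
        At kale: go right to poppy.
          At poppy: go left to daisy.
            daisy is a leaf — visit daisy.
          Visit poppy.
          At poppy: no right child.
Full in-order sequence: tulip, bay, cedar, reed, rose, hop, fir, ash, kale, daisy, poppy.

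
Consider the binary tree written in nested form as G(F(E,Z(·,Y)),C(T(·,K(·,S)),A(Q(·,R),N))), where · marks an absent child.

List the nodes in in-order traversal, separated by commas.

In-order visits the left subtree, then the node, then the right subtree.
At G: go left to F.
  At F: go left to E.
    E is a leaf — visit E.
  Visit F.
  At F: go right to Z.
    At Z: no left child.
    Visit Z.
    At Z: go right to Y.
      Y is a leaf — visit Y.
Visit G.
At G: go right to C.
  At C: go left to T.
    At T: no left child.
    Visit T.
    At T: go right to K.
      At K: no left child.
      Visit K.
      At K: go right to S.
        S is a leaf — visit S.
  Visit C.
  At C: go right to A.
    At A: go left to Q.
      At Q: no left child.
      Visit Q.
      At Q: go right to R.
        R is a leaf — visit R.
    Visit A.
    At A: go right to N.
      N is a leaf — visit N.

E, F, Z, Y, G, T, K, S, C, Q, R, A, N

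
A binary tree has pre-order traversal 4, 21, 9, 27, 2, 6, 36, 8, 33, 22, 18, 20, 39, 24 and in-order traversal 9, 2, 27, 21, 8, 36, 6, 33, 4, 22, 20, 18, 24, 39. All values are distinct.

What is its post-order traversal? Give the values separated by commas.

2, 27, 9, 8, 36, 33, 6, 21, 20, 24, 39, 18, 22, 4

The first element of pre-order is the root; it splits in-order into left and right subtrees.
Root 4: left subtree has 8 nodes {9, 2, 27, 21, 8, 36, 6, 33}, right has 5 {22, 20, 18, 24, 39}.
  Root 21: left subtree has 3 nodes {9, 2, 27}, right has 4 {8, 36, 6, 33}.
    Root 9: left subtree has 0 nodes { }, right has 2 {2, 27}.
      Root 27: left subtree has 1 node {2}, right has 0 { }.
    Root 6: left subtree has 2 nodes {8, 36}, right has 1 {33}.
      Root 36: left subtree has 1 node {8}, right has 0 { }.
  Root 22: left subtree has 0 nodes { }, right has 4 {20, 18, 24, 39}.
    Root 18: left subtree has 1 node {20}, right has 2 {24, 39}.
      Root 39: left subtree has 1 node {24}, right has 0 { }.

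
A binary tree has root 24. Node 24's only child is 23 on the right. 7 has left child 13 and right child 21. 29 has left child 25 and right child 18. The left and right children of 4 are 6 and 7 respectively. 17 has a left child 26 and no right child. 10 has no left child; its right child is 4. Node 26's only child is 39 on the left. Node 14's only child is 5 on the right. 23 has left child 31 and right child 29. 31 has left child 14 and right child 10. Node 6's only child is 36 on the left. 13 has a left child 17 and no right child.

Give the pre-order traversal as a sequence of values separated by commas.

24, 23, 31, 14, 5, 10, 4, 6, 36, 7, 13, 17, 26, 39, 21, 29, 25, 18

Pre-order visits the node, then its left subtree, then its right subtree.
Visit 24.
At 24: no left child.
At 24: go right to 23.
  Visit 23.
  At 23: go left to 31.
    Visit 31.
    At 31: go left to 14.
      Visit 14.
      At 14: no left child.
      At 14: go right to 5.
        5 is a leaf — visit 5.
    At 31: go right to 10.
      Visit 10.
      At 10: no left child.
      At 10: go right to 4.
        Visit 4.
        At 4: go left to 6.
          Visit 6.
          At 6: go left to 36.
            36 is a leaf — visit 36.
          At 6: no right child.
        At 4: go right to 7.
          Visit 7.
          At 7: go left to 13.
            Visit 13.
            At 13: go left to 17.
              Visit 17.
              At 17: go left to 26.
                Visit 26.
                At 26: go left to 39.
                  39 is a leaf — visit 39.
                At 26: no right child.
              At 17: no right child.
            At 13: no right child.
          At 7: go right to 21.
            21 is a leaf — visit 21.
  At 23: go right to 29.
    Visit 29.
    At 29: go left to 25.
      25 is a leaf — visit 25.
    At 29: go right to 18.
      18 is a leaf — visit 18.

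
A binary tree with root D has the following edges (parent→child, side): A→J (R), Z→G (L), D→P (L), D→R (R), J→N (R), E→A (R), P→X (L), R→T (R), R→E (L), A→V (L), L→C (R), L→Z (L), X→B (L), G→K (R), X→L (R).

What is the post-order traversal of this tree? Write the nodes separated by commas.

B, K, G, Z, C, L, X, P, V, N, J, A, E, T, R, D

Post-order visits the left subtree, then the right subtree, then the node.
At D: go left to P.
  At P: go left to X.
    At X: go left to B.
      B is a leaf — visit B.
    At X: go right to L.
      At L: go left to Z.
        At Z: go left to G.
          At G: no left child.
          At G: go right to K.
            K is a leaf — visit K.
          Visit G.
        At Z: no right child.
        Visit Z.
      At L: go right to C.
        C is a leaf — visit C.
      Visit L.
    Visit X.
  At P: no right child.
  Visit P.
At D: go right to R.
  At R: go left to E.
    At E: no left child.
    At E: go right to A.
      At A: go left to V.
        V is a leaf — visit V.
      At A: go right to J.
        At J: no left child.
        At J: go right to N.
          N is a leaf — visit N.
        Visit J.
      Visit A.
    Visit E.
  At R: go right to T.
    T is a leaf — visit T.
  Visit R.
Visit D.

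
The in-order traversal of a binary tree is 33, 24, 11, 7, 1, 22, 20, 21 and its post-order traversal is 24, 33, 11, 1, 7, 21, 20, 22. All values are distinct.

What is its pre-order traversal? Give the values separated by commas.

The last element of post-order is the root; it splits in-order into left and right subtrees.
Root 22: left subtree has 5 nodes {33, 24, 11, 7, 1}, right has 2 {20, 21}.
  Root 7: left subtree has 3 nodes {33, 24, 11}, right has 1 {1}.
    Root 11: left subtree has 2 nodes {33, 24}, right has 0 { }.
      Root 33: left subtree has 0 nodes { }, right has 1 {24}.
  Root 20: left subtree has 0 nodes { }, right has 1 {21}.

22, 7, 11, 33, 24, 1, 20, 21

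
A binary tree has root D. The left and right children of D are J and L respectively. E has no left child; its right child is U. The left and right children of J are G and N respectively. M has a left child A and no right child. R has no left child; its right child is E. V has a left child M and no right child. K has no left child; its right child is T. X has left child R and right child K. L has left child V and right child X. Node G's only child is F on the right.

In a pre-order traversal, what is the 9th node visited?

A

Pre-order visits the node, then its left subtree, then its right subtree.
Visit D.
At D: go left to J.
  Visit J.
  At J: go left to G.
    Visit G.
    At G: no left child.
    At G: go right to F.
      F is a leaf — visit F.
  At J: go right to N.
    N is a leaf — visit N.
At D: go right to L.
  Visit L.
  At L: go left to V.
    Visit V.
    At V: go left to M.
      Visit M.
      At M: go left to A.
        A is a leaf — visit A.
      At M: no right child.
    At V: no right child.
  At L: go right to X.
    Visit X.
    At X: go left to R.
      Visit R.
      At R: no left child.
      At R: go right to E.
        Visit E.
        At E: no left child.
        At E: go right to U.
          U is a leaf — visit U.
    At X: go right to K.
      Visit K.
      At K: no left child.
      At K: go right to T.
        T is a leaf — visit T.
Full pre-order sequence: D, J, G, F, N, L, V, M, A, X, R, E, U, K, T.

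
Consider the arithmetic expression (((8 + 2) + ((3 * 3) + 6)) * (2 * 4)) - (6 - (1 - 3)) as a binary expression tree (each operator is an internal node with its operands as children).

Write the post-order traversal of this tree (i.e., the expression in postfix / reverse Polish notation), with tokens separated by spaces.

8 2 + 3 3 * 6 + + 2 4 * * 6 1 3 - - -

Post-order on an expression tree gives postfix notation: for each operator, emit left operand, right operand, then the operator.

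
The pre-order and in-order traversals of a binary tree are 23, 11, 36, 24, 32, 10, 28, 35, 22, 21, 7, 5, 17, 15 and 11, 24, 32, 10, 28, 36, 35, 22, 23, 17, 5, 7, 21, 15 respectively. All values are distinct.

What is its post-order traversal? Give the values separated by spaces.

28 10 32 24 22 35 36 11 17 5 7 15 21 23

The first element of pre-order is the root; it splits in-order into left and right subtrees.
Root 23: left subtree has 8 nodes {11, 24, 32, 10, 28, 36, 35, 22}, right has 5 {17, 5, 7, 21, 15}.
  Root 11: left subtree has 0 nodes { }, right has 7 {24, 32, 10, 28, 36, 35, 22}.
    Root 36: left subtree has 4 nodes {24, 32, 10, 28}, right has 2 {35, 22}.
      Root 24: left subtree has 0 nodes { }, right has 3 {32, 10, 28}.
        Root 32: left subtree has 0 nodes { }, right has 2 {10, 28}.
          Root 10: left subtree has 0 nodes { }, right has 1 {28}.
      Root 35: left subtree has 0 nodes { }, right has 1 {22}.
  Root 21: left subtree has 3 nodes {17, 5, 7}, right has 1 {15}.
    Root 7: left subtree has 2 nodes {17, 5}, right has 0 { }.
      Root 5: left subtree has 1 node {17}, right has 0 { }.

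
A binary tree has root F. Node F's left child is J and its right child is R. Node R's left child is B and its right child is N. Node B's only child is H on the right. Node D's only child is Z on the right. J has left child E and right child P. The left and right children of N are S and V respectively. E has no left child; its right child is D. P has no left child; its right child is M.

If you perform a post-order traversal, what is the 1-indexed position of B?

Post-order visits the left subtree, then the right subtree, then the node.
At F: go left to J.
  At J: go left to E.
    At E: no left child.
    At E: go right to D.
      At D: no left child.
      At D: go right to Z.
        Z is a leaf — visit Z.
      Visit D.
    Visit E.
  At J: go right to P.
    At P: no left child.
    At P: go right to M.
      M is a leaf — visit M.
    Visit P.
  Visit J.
At F: go right to R.
  At R: go left to B.
    At B: no left child.
    At B: go right to H.
      H is a leaf — visit H.
    Visit B.
  At R: go right to N.
    At N: go left to S.
      S is a leaf — visit S.
    At N: go right to V.
      V is a leaf — visit V.
    Visit N.
  Visit R.
Visit F.
Full post-order sequence: Z, D, E, M, P, J, H, B, S, V, N, R, F.

8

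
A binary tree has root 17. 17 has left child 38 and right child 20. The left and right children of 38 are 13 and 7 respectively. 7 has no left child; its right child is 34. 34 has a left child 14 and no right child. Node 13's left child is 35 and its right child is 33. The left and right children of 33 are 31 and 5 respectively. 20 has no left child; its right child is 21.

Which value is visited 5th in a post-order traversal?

Post-order visits the left subtree, then the right subtree, then the node.
At 17: go left to 38.
  At 38: go left to 13.
    At 13: go left to 35.
      35 is a leaf — visit 35.
    At 13: go right to 33.
      At 33: go left to 31.
        31 is a leaf — visit 31.
      At 33: go right to 5.
        5 is a leaf — visit 5.
      Visit 33.
    Visit 13.
  At 38: go right to 7.
    At 7: no left child.
    At 7: go right to 34.
      At 34: go left to 14.
        14 is a leaf — visit 14.
      At 34: no right child.
      Visit 34.
    Visit 7.
  Visit 38.
At 17: go right to 20.
  At 20: no left child.
  At 20: go right to 21.
    21 is a leaf — visit 21.
  Visit 20.
Visit 17.
Full post-order sequence: 35, 31, 5, 33, 13, 14, 34, 7, 38, 21, 20, 17.

13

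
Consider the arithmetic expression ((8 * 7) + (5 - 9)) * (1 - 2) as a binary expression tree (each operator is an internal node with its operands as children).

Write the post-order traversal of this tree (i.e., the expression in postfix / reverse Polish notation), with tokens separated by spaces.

8 7 * 5 9 - + 1 2 - *

Post-order on an expression tree gives postfix notation: for each operator, emit left operand, right operand, then the operator.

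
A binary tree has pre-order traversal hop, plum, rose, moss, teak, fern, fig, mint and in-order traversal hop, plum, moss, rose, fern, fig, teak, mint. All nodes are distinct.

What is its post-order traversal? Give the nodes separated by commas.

The first element of pre-order is the root; it splits in-order into left and right subtrees.
Root hop: left subtree has 0 nodes { }, right has 7 {plum, moss, rose, fern, fig, teak, mint}.
  Root plum: left subtree has 0 nodes { }, right has 6 {moss, rose, fern, fig, teak, mint}.
    Root rose: left subtree has 1 node {moss}, right has 4 {fern, fig, teak, mint}.
      Root teak: left subtree has 2 nodes {fern, fig}, right has 1 {mint}.
        Root fern: left subtree has 0 nodes { }, right has 1 {fig}.

moss, fig, fern, mint, teak, rose, plum, hop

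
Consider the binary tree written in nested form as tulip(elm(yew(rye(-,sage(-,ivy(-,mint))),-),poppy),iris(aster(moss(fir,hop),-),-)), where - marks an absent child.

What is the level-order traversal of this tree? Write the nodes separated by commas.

Level-order visits nodes level by level from the root, left to right within each level.
Level 0: tulip
Level 1: elm, iris
Level 2: yew, poppy, aster
Level 3: rye, moss
Level 4: sage, fir, hop
Level 5: ivy
Level 6: mint

tulip, elm, iris, yew, poppy, aster, rye, moss, sage, fir, hop, ivy, mint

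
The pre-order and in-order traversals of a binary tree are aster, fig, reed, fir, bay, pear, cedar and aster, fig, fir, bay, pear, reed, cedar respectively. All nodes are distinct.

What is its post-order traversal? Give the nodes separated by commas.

The first element of pre-order is the root; it splits in-order into left and right subtrees.
Root aster: left subtree has 0 nodes { }, right has 6 {fig, fir, bay, pear, reed, cedar}.
  Root fig: left subtree has 0 nodes { }, right has 5 {fir, bay, pear, reed, cedar}.
    Root reed: left subtree has 3 nodes {fir, bay, pear}, right has 1 {cedar}.
      Root fir: left subtree has 0 nodes { }, right has 2 {bay, pear}.
        Root bay: left subtree has 0 nodes { }, right has 1 {pear}.

pear, bay, fir, cedar, reed, fig, aster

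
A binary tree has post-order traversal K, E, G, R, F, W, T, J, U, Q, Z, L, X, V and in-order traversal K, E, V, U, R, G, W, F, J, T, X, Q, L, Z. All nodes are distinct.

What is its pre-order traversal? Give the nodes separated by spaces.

The last element of post-order is the root; it splits in-order into left and right subtrees.
Root V: left subtree has 2 nodes {K, E}, right has 11 {U, R, G, W, F, J, T, X, Q, L, Z}.
  Root E: left subtree has 1 node {K}, right has 0 { }.
  Root X: left subtree has 7 nodes {U, R, G, W, F, J, T}, right has 3 {Q, L, Z}.
    Root U: left subtree has 0 nodes { }, right has 6 {R, G, W, F, J, T}.
      Root J: left subtree has 4 nodes {R, G, W, F}, right has 1 {T}.
        Root W: left subtree has 2 nodes {R, G}, right has 1 {F}.
          Root R: left subtree has 0 nodes { }, right has 1 {G}.
    Root L: left subtree has 1 node {Q}, right has 1 {Z}.

V E K X U J W R G F T L Q Z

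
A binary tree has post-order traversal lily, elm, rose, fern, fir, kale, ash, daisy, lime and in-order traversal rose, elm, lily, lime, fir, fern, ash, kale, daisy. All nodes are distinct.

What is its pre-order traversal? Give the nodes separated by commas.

The last element of post-order is the root; it splits in-order into left and right subtrees.
Root lime: left subtree has 3 nodes {rose, elm, lily}, right has 5 {fir, fern, ash, kale, daisy}.
  Root rose: left subtree has 0 nodes { }, right has 2 {elm, lily}.
    Root elm: left subtree has 0 nodes { }, right has 1 {lily}.
  Root daisy: left subtree has 4 nodes {fir, fern, ash, kale}, right has 0 { }.
    Root ash: left subtree has 2 nodes {fir, fern}, right has 1 {kale}.
      Root fir: left subtree has 0 nodes { }, right has 1 {fern}.

lime, rose, elm, lily, daisy, ash, fir, fern, kale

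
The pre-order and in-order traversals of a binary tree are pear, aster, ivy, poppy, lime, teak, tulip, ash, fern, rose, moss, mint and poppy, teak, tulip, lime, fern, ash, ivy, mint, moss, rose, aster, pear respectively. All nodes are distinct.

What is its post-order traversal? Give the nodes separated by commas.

The first element of pre-order is the root; it splits in-order into left and right subtrees.
Root pear: left subtree has 11 nodes {poppy, teak, tulip, lime, fern, ash, ivy, mint, moss, rose, aster}, right has 0 { }.
  Root aster: left subtree has 10 nodes {poppy, teak, tulip, lime, fern, ash, ivy, mint, moss, rose}, right has 0 { }.
    Root ivy: left subtree has 6 nodes {poppy, teak, tulip, lime, fern, ash}, right has 3 {mint, moss, rose}.
      Root poppy: left subtree has 0 nodes { }, right has 5 {teak, tulip, lime, fern, ash}.
        Root lime: left subtree has 2 nodes {teak, tulip}, right has 2 {fern, ash}.
          Root teak: left subtree has 0 nodes { }, right has 1 {tulip}.
          Root ash: left subtree has 1 node {fern}, right has 0 { }.
      Root rose: left subtree has 2 nodes {mint, moss}, right has 0 { }.
        Root moss: left subtree has 1 node {mint}, right has 0 { }.

tulip, teak, fern, ash, lime, poppy, mint, moss, rose, ivy, aster, pear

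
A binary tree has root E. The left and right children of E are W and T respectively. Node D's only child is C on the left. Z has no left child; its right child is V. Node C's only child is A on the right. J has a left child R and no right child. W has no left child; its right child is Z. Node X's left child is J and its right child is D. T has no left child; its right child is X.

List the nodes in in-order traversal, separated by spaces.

In-order visits the left subtree, then the node, then the right subtree.
At E: go left to W.
  At W: no left child.
  Visit W.
  At W: go right to Z.
    At Z: no left child.
    Visit Z.
    At Z: go right to V.
      V is a leaf — visit V.
Visit E.
At E: go right to T.
  At T: no left child.
  Visit T.
  At T: go right to X.
    At X: go left to J.
      At J: go left to R.
        R is a leaf — visit R.
      Visit J.
      At J: no right child.
    Visit X.
    At X: go right to D.
      At D: go left to C.
        At C: no left child.
        Visit C.
        At C: go right to A.
          A is a leaf — visit A.
      Visit D.
      At D: no right child.

W Z V E T R J X C A D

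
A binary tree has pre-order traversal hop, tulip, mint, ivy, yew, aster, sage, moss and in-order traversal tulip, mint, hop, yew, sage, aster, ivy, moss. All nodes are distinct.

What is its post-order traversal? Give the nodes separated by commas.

The first element of pre-order is the root; it splits in-order into left and right subtrees.
Root hop: left subtree has 2 nodes {tulip, mint}, right has 5 {yew, sage, aster, ivy, moss}.
  Root tulip: left subtree has 0 nodes { }, right has 1 {mint}.
  Root ivy: left subtree has 3 nodes {yew, sage, aster}, right has 1 {moss}.
    Root yew: left subtree has 0 nodes { }, right has 2 {sage, aster}.
      Root aster: left subtree has 1 node {sage}, right has 0 { }.

mint, tulip, sage, aster, yew, moss, ivy, hop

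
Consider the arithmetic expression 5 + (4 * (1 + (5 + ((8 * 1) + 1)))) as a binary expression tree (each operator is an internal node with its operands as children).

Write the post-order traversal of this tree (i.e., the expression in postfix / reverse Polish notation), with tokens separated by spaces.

5 4 1 5 8 1 * 1 + + + * +

Post-order on an expression tree gives postfix notation: for each operator, emit left operand, right operand, then the operator.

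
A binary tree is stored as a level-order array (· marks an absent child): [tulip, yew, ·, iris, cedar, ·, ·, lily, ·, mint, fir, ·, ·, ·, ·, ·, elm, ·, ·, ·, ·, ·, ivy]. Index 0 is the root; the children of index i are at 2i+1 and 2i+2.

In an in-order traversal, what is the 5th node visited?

mint

In-order visits the left subtree, then the node, then the right subtree.
At tulip: go left to yew.
  At yew: go left to iris.
    At iris: go left to lily.
      At lily: no left child.
      Visit lily.
      At lily: go right to elm.
        elm is a leaf — visit elm.
    Visit iris.
    At iris: no right child.
  Visit yew.
  At yew: go right to cedar.
    At cedar: go left to mint.
      mint is a leaf — visit mint.
    Visit cedar.
    At cedar: go right to fir.
      At fir: no left child.
      Visit fir.
      At fir: go right to ivy.
        ivy is a leaf — visit ivy.
Visit tulip.
At tulip: no right child.
Full in-order sequence: lily, elm, iris, yew, mint, cedar, fir, ivy, tulip.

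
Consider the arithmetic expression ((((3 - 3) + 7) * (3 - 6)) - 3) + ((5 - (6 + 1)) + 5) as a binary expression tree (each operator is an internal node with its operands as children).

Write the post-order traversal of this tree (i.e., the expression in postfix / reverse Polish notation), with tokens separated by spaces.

Post-order on an expression tree gives postfix notation: for each operator, emit left operand, right operand, then the operator.

3 3 - 7 + 3 6 - * 3 - 5 6 1 + - 5 + +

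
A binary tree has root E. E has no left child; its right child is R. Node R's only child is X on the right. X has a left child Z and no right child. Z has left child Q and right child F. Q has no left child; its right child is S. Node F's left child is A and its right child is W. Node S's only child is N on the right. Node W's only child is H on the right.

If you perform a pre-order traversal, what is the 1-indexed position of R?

Pre-order visits the node, then its left subtree, then its right subtree.
Visit E.
At E: no left child.
At E: go right to R.
  Visit R.
  At R: no left child.
  At R: go right to X.
    Visit X.
    At X: go left to Z.
      Visit Z.
      At Z: go left to Q.
        Visit Q.
        At Q: no left child.
        At Q: go right to S.
          Visit S.
          At S: no left child.
          At S: go right to N.
            N is a leaf — visit N.
      At Z: go right to F.
        Visit F.
        At F: go left to A.
          A is a leaf — visit A.
        At F: go right to W.
          Visit W.
          At W: no left child.
          At W: go right to H.
            H is a leaf — visit H.
    At X: no right child.
Full pre-order sequence: E, R, X, Z, Q, S, N, F, A, W, H.

2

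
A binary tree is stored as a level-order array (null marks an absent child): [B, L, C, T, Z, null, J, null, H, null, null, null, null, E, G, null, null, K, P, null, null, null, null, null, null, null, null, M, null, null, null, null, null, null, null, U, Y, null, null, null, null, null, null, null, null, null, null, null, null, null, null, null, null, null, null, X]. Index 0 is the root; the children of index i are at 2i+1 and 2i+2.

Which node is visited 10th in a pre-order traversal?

C

Pre-order visits the node, then its left subtree, then its right subtree.
Visit B.
At B: go left to L.
  Visit L.
  At L: go left to T.
    Visit T.
    At T: no left child.
    At T: go right to H.
      Visit H.
      At H: go left to K.
        Visit K.
        At K: go left to U.
          U is a leaf — visit U.
        At K: go right to Y.
          Y is a leaf — visit Y.
      At H: go right to P.
        P is a leaf — visit P.
  At L: go right to Z.
    Z is a leaf — visit Z.
At B: go right to C.
  Visit C.
  At C: no left child.
  At C: go right to J.
    Visit J.
    At J: go left to E.
      Visit E.
      At E: go left to M.
        Visit M.
        At M: go left to X.
          X is a leaf — visit X.
        At M: no right child.
      At E: no right child.
    At J: go right to G.
      G is a leaf — visit G.
Full pre-order sequence: B, L, T, H, K, U, Y, P, Z, C, J, E, M, X, G.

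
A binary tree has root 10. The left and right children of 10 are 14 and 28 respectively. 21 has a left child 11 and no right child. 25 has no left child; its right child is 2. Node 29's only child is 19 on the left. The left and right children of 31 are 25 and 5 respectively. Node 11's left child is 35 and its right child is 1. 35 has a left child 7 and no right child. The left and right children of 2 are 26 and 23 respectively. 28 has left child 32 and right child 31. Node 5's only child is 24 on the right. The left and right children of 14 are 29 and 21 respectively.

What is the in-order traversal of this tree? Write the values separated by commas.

19, 29, 14, 7, 35, 11, 1, 21, 10, 32, 28, 25, 26, 2, 23, 31, 5, 24

In-order visits the left subtree, then the node, then the right subtree.
At 10: go left to 14.
  At 14: go left to 29.
    At 29: go left to 19.
      19 is a leaf — visit 19.
    Visit 29.
    At 29: no right child.
  Visit 14.
  At 14: go right to 21.
    At 21: go left to 11.
      At 11: go left to 35.
        At 35: go left to 7.
          7 is a leaf — visit 7.
        Visit 35.
        At 35: no right child.
      Visit 11.
      At 11: go right to 1.
        1 is a leaf — visit 1.
    Visit 21.
    At 21: no right child.
Visit 10.
At 10: go right to 28.
  At 28: go left to 32.
    32 is a leaf — visit 32.
  Visit 28.
  At 28: go right to 31.
    At 31: go left to 25.
      At 25: no left child.
      Visit 25.
      At 25: go right to 2.
        At 2: go left to 26.
          26 is a leaf — visit 26.
        Visit 2.
        At 2: go right to 23.
          23 is a leaf — visit 23.
    Visit 31.
    At 31: go right to 5.
      At 5: no left child.
      Visit 5.
      At 5: go right to 24.
        24 is a leaf — visit 24.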